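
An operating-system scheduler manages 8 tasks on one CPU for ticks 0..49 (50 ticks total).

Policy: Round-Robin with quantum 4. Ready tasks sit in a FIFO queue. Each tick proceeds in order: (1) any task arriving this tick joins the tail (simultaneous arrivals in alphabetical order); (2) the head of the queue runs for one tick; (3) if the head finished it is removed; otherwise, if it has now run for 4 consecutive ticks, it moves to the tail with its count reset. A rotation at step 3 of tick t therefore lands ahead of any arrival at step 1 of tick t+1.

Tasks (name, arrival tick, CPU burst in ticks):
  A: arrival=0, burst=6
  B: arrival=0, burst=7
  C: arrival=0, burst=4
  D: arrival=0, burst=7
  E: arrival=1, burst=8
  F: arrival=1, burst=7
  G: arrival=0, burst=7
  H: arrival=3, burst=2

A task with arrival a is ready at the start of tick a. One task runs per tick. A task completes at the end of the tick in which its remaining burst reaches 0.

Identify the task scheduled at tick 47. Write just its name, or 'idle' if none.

running at tick 47 = F

t=0: queue=[A,B,C,D,G] q_used=0 → run A
t=1: queue=[A,B,C,D,G,E,F] q_used=1 → run A
t=2: queue=[A,B,C,D,G,E,F] q_used=2 → run A
t=3: queue=[A,B,C,D,G,E,F,H] q_used=3 → run A
t=4: queue=[B,C,D,G,E,F,H,A] q_used=0 → run B
t=5: queue=[B,C,D,G,E,F,H,A] q_used=1 → run B
t=6: queue=[B,C,D,G,E,F,H,A] q_used=2 → run B
t=7: queue=[B,C,D,G,E,F,H,A] q_used=3 → run B
t=8: queue=[C,D,G,E,F,H,A,B] q_used=0 → run C
t=9: queue=[C,D,G,E,F,H,A,B] q_used=1 → run C
t=10: queue=[C,D,G,E,F,H,A,B] q_used=2 → run C
t=11: queue=[C,D,G,E,F,H,A,B] q_used=3 → run C
t=12: queue=[D,G,E,F,H,A,B] q_used=0 → run D
t=13: queue=[D,G,E,F,H,A,B] q_used=1 → run D
t=14: queue=[D,G,E,F,H,A,B] q_used=2 → run D
t=15: queue=[D,G,E,F,H,A,B] q_used=3 → run D
t=16: queue=[G,E,F,H,A,B,D] q_used=0 → run G
t=17: queue=[G,E,F,H,A,B,D] q_used=1 → run G
t=18: queue=[G,E,F,H,A,B,D] q_used=2 → run G
t=19: queue=[G,E,F,H,A,B,D] q_used=3 → run G
t=20: queue=[E,F,H,A,B,D,G] q_used=0 → run E
t=21: queue=[E,F,H,A,B,D,G] q_used=1 → run E
t=22: queue=[E,F,H,A,B,D,G] q_used=2 → run E
t=23: queue=[E,F,H,A,B,D,G] q_used=3 → run E
t=24: queue=[F,H,A,B,D,G,E] q_used=0 → run F
t=25: queue=[F,H,A,B,D,G,E] q_used=1 → run F
t=26: queue=[F,H,A,B,D,G,E] q_used=2 → run F
t=27: queue=[F,H,A,B,D,G,E] q_used=3 → run F
t=28: queue=[H,A,B,D,G,E,F] q_used=0 → run H
t=29: queue=[H,A,B,D,G,E,F] q_used=1 → run H
t=30: queue=[A,B,D,G,E,F] q_used=0 → run A
t=31: queue=[A,B,D,G,E,F] q_used=1 → run A
t=32: queue=[B,D,G,E,F] q_used=0 → run B
t=33: queue=[B,D,G,E,F] q_used=1 → run B
t=34: queue=[B,D,G,E,F] q_used=2 → run B
t=35: queue=[D,G,E,F] q_used=0 → run D
t=36: queue=[D,G,E,F] q_used=1 → run D
t=37: queue=[D,G,E,F] q_used=2 → run D
t=38: queue=[G,E,F] q_used=0 → run G
t=39: queue=[G,E,F] q_used=1 → run G
t=40: queue=[G,E,F] q_used=2 → run G
t=41: queue=[E,F] q_used=0 → run E
t=42: queue=[E,F] q_used=1 → run E
t=43: queue=[E,F] q_used=2 → run E
t=44: queue=[E,F] q_used=3 → run E
t=45: queue=[F] q_used=0 → run F
t=46: queue=[F] q_used=1 → run F
t=47: queue=[F] q_used=2 → run F
t=48: (idle)
t=49: (idle)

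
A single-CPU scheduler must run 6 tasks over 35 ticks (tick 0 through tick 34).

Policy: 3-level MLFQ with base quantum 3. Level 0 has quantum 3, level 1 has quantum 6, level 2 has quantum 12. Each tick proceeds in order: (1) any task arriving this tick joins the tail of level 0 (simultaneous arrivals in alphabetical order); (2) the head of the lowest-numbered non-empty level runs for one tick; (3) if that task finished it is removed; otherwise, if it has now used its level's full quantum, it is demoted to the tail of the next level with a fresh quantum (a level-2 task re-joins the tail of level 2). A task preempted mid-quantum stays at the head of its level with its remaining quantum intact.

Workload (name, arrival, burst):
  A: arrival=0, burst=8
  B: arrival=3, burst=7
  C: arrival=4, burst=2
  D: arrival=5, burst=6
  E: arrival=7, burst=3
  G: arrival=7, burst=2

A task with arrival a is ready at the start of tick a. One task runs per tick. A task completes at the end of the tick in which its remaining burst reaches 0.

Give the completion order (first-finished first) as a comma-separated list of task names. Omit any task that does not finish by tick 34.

t=0: L0/L1/L2 = A/-/- → run A
t=1: L0/L1/L2 = A/-/- → run A
t=2: L0/L1/L2 = A/-/- → run A
t=3: L0/L1/L2 = B/A/- → run B
t=4: L0/L1/L2 = BC/A/- → run B
t=5: L0/L1/L2 = BCD/A/- → run B
t=6: L0/L1/L2 = CD/AB/- → run C
t=7: L0/L1/L2 = CDEG/AB/- → run C
t=8: L0/L1/L2 = DEG/AB/- → run D
t=9: L0/L1/L2 = DEG/AB/- → run D
t=10: L0/L1/L2 = DEG/AB/- → run D
t=11: L0/L1/L2 = EG/ABD/- → run E
t=12: L0/L1/L2 = EG/ABD/- → run E
t=13: L0/L1/L2 = EG/ABD/- → run E
t=14: L0/L1/L2 = G/ABD/- → run G
t=15: L0/L1/L2 = G/ABD/- → run G
t=16: L0/L1/L2 = -/ABD/- → run A
t=17: L0/L1/L2 = -/ABD/- → run A
t=18: L0/L1/L2 = -/ABD/- → run A
t=19: L0/L1/L2 = -/ABD/- → run A
t=20: L0/L1/L2 = -/ABD/- → run A
t=21: L0/L1/L2 = -/BD/- → run B
t=22: L0/L1/L2 = -/BD/- → run B
t=23: L0/L1/L2 = -/BD/- → run B
t=24: L0/L1/L2 = -/BD/- → run B
t=25: L0/L1/L2 = -/D/- → run D
t=26: L0/L1/L2 = -/D/- → run D
t=27: L0/L1/L2 = -/D/- → run D
t=28: (idle)
t=29: (idle)
t=30: (idle)
t=31: (idle)
t=32: (idle)
t=33: (idle)
t=34: (idle)

completion order = C, E, G, A, B, D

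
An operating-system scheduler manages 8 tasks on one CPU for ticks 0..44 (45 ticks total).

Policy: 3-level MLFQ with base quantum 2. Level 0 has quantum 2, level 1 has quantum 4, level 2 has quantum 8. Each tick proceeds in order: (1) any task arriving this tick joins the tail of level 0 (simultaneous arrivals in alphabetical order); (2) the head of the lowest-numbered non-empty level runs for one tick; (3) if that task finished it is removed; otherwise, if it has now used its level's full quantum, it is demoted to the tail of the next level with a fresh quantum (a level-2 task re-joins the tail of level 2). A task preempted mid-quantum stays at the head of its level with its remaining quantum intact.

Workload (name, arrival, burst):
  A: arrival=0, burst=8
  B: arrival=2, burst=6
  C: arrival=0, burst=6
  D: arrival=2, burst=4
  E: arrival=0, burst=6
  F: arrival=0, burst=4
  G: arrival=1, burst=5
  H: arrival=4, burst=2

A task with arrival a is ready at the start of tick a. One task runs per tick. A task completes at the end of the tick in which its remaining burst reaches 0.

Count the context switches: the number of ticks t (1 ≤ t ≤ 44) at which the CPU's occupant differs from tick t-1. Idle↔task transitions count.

t=0: L0/L1/L2 = ACEF/-/- → run A
t=1: L0/L1/L2 = ACEFG/-/- → run A
t=2: L0/L1/L2 = CEFGBD/A/- → run C
t=3: L0/L1/L2 = CEFGBD/A/- → run C
t=4: L0/L1/L2 = EFGBDH/AC/- → run E
t=5: L0/L1/L2 = EFGBDH/AC/- → run E
t=6: L0/L1/L2 = FGBDH/ACE/- → run F
t=7: L0/L1/L2 = FGBDH/ACE/- → run F
t=8: L0/L1/L2 = GBDH/ACEF/- → run G
t=9: L0/L1/L2 = GBDH/ACEF/- → run G
t=10: L0/L1/L2 = BDH/ACEFG/- → run B
t=11: L0/L1/L2 = BDH/ACEFG/- → run B
t=12: L0/L1/L2 = DH/ACEFGB/- → run D
t=13: L0/L1/L2 = DH/ACEFGB/- → run D
t=14: L0/L1/L2 = H/ACEFGBD/- → run H
t=15: L0/L1/L2 = H/ACEFGBD/- → run H
t=16: L0/L1/L2 = -/ACEFGBD/- → run A
t=17: L0/L1/L2 = -/ACEFGBD/- → run A
t=18: L0/L1/L2 = -/ACEFGBD/- → run A
t=19: L0/L1/L2 = -/ACEFGBD/- → run A
t=20: L0/L1/L2 = -/CEFGBD/A → run C
t=21: L0/L1/L2 = -/CEFGBD/A → run C
t=22: L0/L1/L2 = -/CEFGBD/A → run C
t=23: L0/L1/L2 = -/CEFGBD/A → run C
t=24: L0/L1/L2 = -/EFGBD/A → run E
t=25: L0/L1/L2 = -/EFGBD/A → run E
t=26: L0/L1/L2 = -/EFGBD/A → run E
t=27: L0/L1/L2 = -/EFGBD/A → run E
t=28: L0/L1/L2 = -/FGBD/A → run F
t=29: L0/L1/L2 = -/FGBD/A → run F
t=30: L0/L1/L2 = -/GBD/A → run G
t=31: L0/L1/L2 = -/GBD/A → run G
t=32: L0/L1/L2 = -/GBD/A → run G
t=33: L0/L1/L2 = -/BD/A → run B
t=34: L0/L1/L2 = -/BD/A → run B
t=35: L0/L1/L2 = -/BD/A → run B
t=36: L0/L1/L2 = -/BD/A → run B
t=37: L0/L1/L2 = -/D/A → run D
t=38: L0/L1/L2 = -/D/A → run D
t=39: L0/L1/L2 = -/-/A → run A
t=40: L0/L1/L2 = -/-/A → run A
t=41: (idle)
t=42: (idle)
t=43: (idle)
t=44: (idle)

context switches = 16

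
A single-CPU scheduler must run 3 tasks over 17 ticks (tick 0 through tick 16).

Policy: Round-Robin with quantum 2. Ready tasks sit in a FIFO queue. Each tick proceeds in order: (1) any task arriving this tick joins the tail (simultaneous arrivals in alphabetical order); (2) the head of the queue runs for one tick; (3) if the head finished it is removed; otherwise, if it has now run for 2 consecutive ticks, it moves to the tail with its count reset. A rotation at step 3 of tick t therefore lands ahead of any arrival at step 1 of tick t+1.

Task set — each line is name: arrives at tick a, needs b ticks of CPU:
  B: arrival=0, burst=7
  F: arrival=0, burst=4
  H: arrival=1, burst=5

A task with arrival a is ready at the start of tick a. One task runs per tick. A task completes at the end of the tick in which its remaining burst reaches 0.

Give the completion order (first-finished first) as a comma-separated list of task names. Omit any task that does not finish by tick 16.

t=0: queue=[B,F] q_used=0 → run B
t=1: queue=[B,F,H] q_used=1 → run B
t=2: queue=[F,H,B] q_used=0 → run F
t=3: queue=[F,H,B] q_used=1 → run F
t=4: queue=[H,B,F] q_used=0 → run H
t=5: queue=[H,B,F] q_used=1 → run H
t=6: queue=[B,F,H] q_used=0 → run B
t=7: queue=[B,F,H] q_used=1 → run B
t=8: queue=[F,H,B] q_used=0 → run F
t=9: queue=[F,H,B] q_used=1 → run F
t=10: queue=[H,B] q_used=0 → run H
t=11: queue=[H,B] q_used=1 → run H
t=12: queue=[B,H] q_used=0 → run B
t=13: queue=[B,H] q_used=1 → run B
t=14: queue=[H,B] q_used=0 → run H
t=15: queue=[B] q_used=0 → run B
t=16: (idle)

completion order = F, H, B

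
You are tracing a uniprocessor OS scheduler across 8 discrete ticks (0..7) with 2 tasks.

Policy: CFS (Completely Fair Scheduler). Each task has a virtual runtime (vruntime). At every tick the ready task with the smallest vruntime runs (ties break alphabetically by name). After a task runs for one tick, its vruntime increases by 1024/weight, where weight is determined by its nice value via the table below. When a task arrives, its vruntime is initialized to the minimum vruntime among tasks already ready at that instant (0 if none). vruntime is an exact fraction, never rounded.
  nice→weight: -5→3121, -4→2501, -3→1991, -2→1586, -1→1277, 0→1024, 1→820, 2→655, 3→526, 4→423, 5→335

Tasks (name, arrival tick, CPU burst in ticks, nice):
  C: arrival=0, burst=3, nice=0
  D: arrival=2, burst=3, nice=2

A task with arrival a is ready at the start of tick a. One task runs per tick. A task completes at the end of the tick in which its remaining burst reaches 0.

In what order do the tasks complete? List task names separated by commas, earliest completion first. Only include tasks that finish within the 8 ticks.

t=0: vr[C=0] → run C
t=1: vr[C=1] → run C
t=2: vr[C=2 D=2] → run C
t=3: vr[D=2] → run D
t=4: vr[D=2334/655] → run D
t=5: vr[D=3358/655] → run D
t=6: (idle)
t=7: (idle)

completion order = C, D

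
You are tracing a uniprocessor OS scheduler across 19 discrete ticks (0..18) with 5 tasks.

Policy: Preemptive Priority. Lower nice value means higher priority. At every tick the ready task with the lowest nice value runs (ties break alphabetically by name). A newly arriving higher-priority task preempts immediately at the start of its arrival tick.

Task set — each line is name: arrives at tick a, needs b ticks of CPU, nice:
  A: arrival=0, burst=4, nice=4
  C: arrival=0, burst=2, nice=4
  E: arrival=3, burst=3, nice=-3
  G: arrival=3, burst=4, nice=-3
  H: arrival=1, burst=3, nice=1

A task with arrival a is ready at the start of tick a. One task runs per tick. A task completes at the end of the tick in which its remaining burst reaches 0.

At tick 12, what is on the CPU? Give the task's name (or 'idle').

t=0: ready={A,C} → run A
t=1: ready={A,C,H} → run H
t=2: ready={A,C,H} → run H
t=3: ready={A,C,E,G,H} → run E
t=4: ready={A,C,E,G,H} → run E
t=5: ready={A,C,E,G,H} → run E
t=6: ready={A,C,G,H} → run G
t=7: ready={A,C,G,H} → run G
t=8: ready={A,C,G,H} → run G
t=9: ready={A,C,G,H} → run G
t=10: ready={A,C,H} → run H
t=11: ready={A,C} → run A
t=12: ready={A,C} → run A
t=13: ready={A,C} → run A
t=14: ready={C} → run C
t=15: ready={C} → run C
t=16: (idle)
t=17: (idle)
t=18: (idle)

running at tick 12 = A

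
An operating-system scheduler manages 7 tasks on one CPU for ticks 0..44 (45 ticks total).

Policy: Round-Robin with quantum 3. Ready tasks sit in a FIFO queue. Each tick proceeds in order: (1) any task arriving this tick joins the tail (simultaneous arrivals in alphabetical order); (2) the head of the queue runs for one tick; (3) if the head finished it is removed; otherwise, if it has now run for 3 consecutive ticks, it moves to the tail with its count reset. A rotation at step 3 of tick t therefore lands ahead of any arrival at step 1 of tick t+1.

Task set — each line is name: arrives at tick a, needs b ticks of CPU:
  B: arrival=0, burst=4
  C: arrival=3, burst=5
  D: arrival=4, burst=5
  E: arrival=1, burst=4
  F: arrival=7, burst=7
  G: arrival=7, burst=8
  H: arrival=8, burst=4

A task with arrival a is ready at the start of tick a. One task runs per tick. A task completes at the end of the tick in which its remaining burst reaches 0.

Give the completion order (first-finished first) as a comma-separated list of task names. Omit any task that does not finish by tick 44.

completion order = B, E, C, D, H, F, G

t=0: queue=[B] q_used=0 → run B
t=1: queue=[B,E] q_used=1 → run B
t=2: queue=[B,E] q_used=2 → run B
t=3: queue=[E,B,C] q_used=0 → run E
t=4: queue=[E,B,C,D] q_used=1 → run E
t=5: queue=[E,B,C,D] q_used=2 → run E
t=6: queue=[B,C,D,E] q_used=0 → run B
t=7: queue=[C,D,E,F,G] q_used=0 → run C
t=8: queue=[C,D,E,F,G,H] q_used=1 → run C
t=9: queue=[C,D,E,F,G,H] q_used=2 → run C
t=10: queue=[D,E,F,G,H,C] q_used=0 → run D
t=11: queue=[D,E,F,G,H,C] q_used=1 → run D
t=12: queue=[D,E,F,G,H,C] q_used=2 → run D
t=13: queue=[E,F,G,H,C,D] q_used=0 → run E
t=14: queue=[F,G,H,C,D] q_used=0 → run F
t=15: queue=[F,G,H,C,D] q_used=1 → run F
t=16: queue=[F,G,H,C,D] q_used=2 → run F
t=17: queue=[G,H,C,D,F] q_used=0 → run G
t=18: queue=[G,H,C,D,F] q_used=1 → run G
t=19: queue=[G,H,C,D,F] q_used=2 → run G
t=20: queue=[H,C,D,F,G] q_used=0 → run H
t=21: queue=[H,C,D,F,G] q_used=1 → run H
t=22: queue=[H,C,D,F,G] q_used=2 → run H
t=23: queue=[C,D,F,G,H] q_used=0 → run C
t=24: queue=[C,D,F,G,H] q_used=1 → run C
t=25: queue=[D,F,G,H] q_used=0 → run D
t=26: queue=[D,F,G,H] q_used=1 → run D
t=27: queue=[F,G,H] q_used=0 → run F
t=28: queue=[F,G,H] q_used=1 → run F
t=29: queue=[F,G,H] q_used=2 → run F
t=30: queue=[G,H,F] q_used=0 → run G
t=31: queue=[G,H,F] q_used=1 → run G
t=32: queue=[G,H,F] q_used=2 → run G
t=33: queue=[H,F,G] q_used=0 → run H
t=34: queue=[F,G] q_used=0 → run F
t=35: queue=[G] q_used=0 → run G
t=36: queue=[G] q_used=1 → run G
t=37: (idle)
t=38: (idle)
t=39: (idle)
t=40: (idle)
t=41: (idle)
t=42: (idle)
t=43: (idle)
t=44: (idle)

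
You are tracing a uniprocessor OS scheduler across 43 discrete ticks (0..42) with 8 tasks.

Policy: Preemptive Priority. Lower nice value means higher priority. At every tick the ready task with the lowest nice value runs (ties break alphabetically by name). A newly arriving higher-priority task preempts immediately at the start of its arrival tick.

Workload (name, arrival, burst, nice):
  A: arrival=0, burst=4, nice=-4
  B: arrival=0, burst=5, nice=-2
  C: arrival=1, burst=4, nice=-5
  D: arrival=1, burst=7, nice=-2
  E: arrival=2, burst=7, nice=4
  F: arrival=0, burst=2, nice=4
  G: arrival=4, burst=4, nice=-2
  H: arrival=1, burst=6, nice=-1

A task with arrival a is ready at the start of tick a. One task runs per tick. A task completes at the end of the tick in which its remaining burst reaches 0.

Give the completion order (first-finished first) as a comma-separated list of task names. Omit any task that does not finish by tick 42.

completion order = C, A, B, D, G, H, E, F

t=0: ready={A,B,F} → run A
t=1: ready={A,B,C,D,F,H} → run C
t=2: ready={A,B,C,D,E,F,H} → run C
t=3: ready={A,B,C,D,E,F,H} → run C
t=4: ready={A,B,C,D,E,F,G,H} → run C
t=5: ready={A,B,D,E,F,G,H} → run A
t=6: ready={A,B,D,E,F,G,H} → run A
t=7: ready={A,B,D,E,F,G,H} → run A
t=8: ready={B,D,E,F,G,H} → run B
t=9: ready={B,D,E,F,G,H} → run B
t=10: ready={B,D,E,F,G,H} → run B
t=11: ready={B,D,E,F,G,H} → run B
t=12: ready={B,D,E,F,G,H} → run B
t=13: ready={D,E,F,G,H} → run D
t=14: ready={D,E,F,G,H} → run D
t=15: ready={D,E,F,G,H} → run D
t=16: ready={D,E,F,G,H} → run D
t=17: ready={D,E,F,G,H} → run D
t=18: ready={D,E,F,G,H} → run D
t=19: ready={D,E,F,G,H} → run D
t=20: ready={E,F,G,H} → run G
t=21: ready={E,F,G,H} → run G
t=22: ready={E,F,G,H} → run G
t=23: ready={E,F,G,H} → run G
t=24: ready={E,F,H} → run H
t=25: ready={E,F,H} → run H
t=26: ready={E,F,H} → run H
t=27: ready={E,F,H} → run H
t=28: ready={E,F,H} → run H
t=29: ready={E,F,H} → run H
t=30: ready={E,F} → run E
t=31: ready={E,F} → run E
t=32: ready={E,F} → run E
t=33: ready={E,F} → run E
t=34: ready={E,F} → run E
t=35: ready={E,F} → run E
t=36: ready={E,F} → run E
t=37: ready={F} → run F
t=38: ready={F} → run F
t=39: (idle)
t=40: (idle)
t=41: (idle)
t=42: (idle)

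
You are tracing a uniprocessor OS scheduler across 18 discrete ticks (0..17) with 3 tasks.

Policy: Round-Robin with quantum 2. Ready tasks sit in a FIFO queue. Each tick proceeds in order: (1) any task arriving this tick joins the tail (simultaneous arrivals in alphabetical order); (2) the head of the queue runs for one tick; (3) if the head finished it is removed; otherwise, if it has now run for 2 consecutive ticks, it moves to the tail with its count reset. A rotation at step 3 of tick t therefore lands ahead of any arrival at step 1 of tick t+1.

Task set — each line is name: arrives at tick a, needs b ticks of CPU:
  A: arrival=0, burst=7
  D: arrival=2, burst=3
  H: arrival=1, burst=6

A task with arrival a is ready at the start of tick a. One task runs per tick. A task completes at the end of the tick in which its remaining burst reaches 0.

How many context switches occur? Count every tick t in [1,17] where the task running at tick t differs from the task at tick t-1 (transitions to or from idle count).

context switches = 9

t=0: queue=[A] q_used=0 → run A
t=1: queue=[A,H] q_used=1 → run A
t=2: queue=[H,A,D] q_used=0 → run H
t=3: queue=[H,A,D] q_used=1 → run H
t=4: queue=[A,D,H] q_used=0 → run A
t=5: queue=[A,D,H] q_used=1 → run A
t=6: queue=[D,H,A] q_used=0 → run D
t=7: queue=[D,H,A] q_used=1 → run D
t=8: queue=[H,A,D] q_used=0 → run H
t=9: queue=[H,A,D] q_used=1 → run H
t=10: queue=[A,D,H] q_used=0 → run A
t=11: queue=[A,D,H] q_used=1 → run A
t=12: queue=[D,H,A] q_used=0 → run D
t=13: queue=[H,A] q_used=0 → run H
t=14: queue=[H,A] q_used=1 → run H
t=15: queue=[A] q_used=0 → run A
t=16: (idle)
t=17: (idle)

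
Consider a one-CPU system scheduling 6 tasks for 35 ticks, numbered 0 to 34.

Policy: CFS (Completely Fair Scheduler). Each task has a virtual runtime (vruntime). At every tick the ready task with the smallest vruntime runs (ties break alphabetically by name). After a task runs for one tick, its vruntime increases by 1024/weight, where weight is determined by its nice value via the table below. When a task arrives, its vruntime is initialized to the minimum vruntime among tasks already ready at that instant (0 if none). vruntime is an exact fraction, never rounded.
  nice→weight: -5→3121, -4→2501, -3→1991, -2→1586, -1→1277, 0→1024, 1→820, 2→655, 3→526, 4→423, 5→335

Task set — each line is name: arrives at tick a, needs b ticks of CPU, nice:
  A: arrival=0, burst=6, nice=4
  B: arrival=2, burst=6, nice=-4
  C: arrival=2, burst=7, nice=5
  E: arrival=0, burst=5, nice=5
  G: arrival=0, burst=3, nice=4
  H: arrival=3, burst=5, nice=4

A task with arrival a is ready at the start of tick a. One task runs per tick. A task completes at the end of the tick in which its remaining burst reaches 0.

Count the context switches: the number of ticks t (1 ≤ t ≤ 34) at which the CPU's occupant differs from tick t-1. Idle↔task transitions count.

context switches = 27

t=0: vr[A=0 E=0 G=0] → run A
t=1: vr[A=1024/423 E=0 G=0] → run E
t=2: vr[A=1024/423 B=0 C=0 E=1024/335 G=0] → run B
t=3: vr[A=1024/423 B=1024/2501 C=0 E=1024/335 G=0 H=0] → run C
t=4: vr[A=1024/423 B=1024/2501 C=1024/335 E=1024/335 G=0 H=0] → run G
t=5: vr[A=1024/423 B=1024/2501 C=1024/335 E=1024/335 G=1024/423 H=0] → run H
t=6: vr[A=1024/423 B=1024/2501 C=1024/335 E=1024/335 G=1024/423 H=1024/423] → run B
t=7: vr[A=1024/423 B=2048/2501 C=1024/335 E=1024/335 G=1024/423 H=1024/423] → run B
t=8: vr[A=1024/423 B=3072/2501 C=1024/335 E=1024/335 G=1024/423 H=1024/423] → run B
t=9: vr[A=1024/423 B=4096/2501 C=1024/335 E=1024/335 G=1024/423 H=1024/423] → run B
t=10: vr[A=1024/423 B=5120/2501 C=1024/335 E=1024/335 G=1024/423 H=1024/423] → run B
t=11: vr[A=1024/423 C=1024/335 E=1024/335 G=1024/423 H=1024/423] → run A
t=12: vr[A=2048/423 C=1024/335 E=1024/335 G=1024/423 H=1024/423] → run G
t=13: vr[A=2048/423 C=1024/335 E=1024/335 G=2048/423 H=1024/423] → run H
t=14: vr[A=2048/423 C=1024/335 E=1024/335 G=2048/423 H=2048/423] → run C
t=15: vr[A=2048/423 C=2048/335 E=1024/335 G=2048/423 H=2048/423] → run E
t=16: vr[A=2048/423 C=2048/335 E=2048/335 G=2048/423 H=2048/423] → run A
t=17: vr[A=1024/141 C=2048/335 E=2048/335 G=2048/423 H=2048/423] → run G
t=18: vr[A=1024/141 C=2048/335 E=2048/335 H=2048/423] → run H
t=19: vr[A=1024/141 C=2048/335 E=2048/335 H=1024/141] → run C
t=20: vr[A=1024/141 C=3072/335 E=2048/335 H=1024/141] → run E
t=21: vr[A=1024/141 C=3072/335 E=3072/335 H=1024/141] → run A
t=22: vr[A=4096/423 C=3072/335 E=3072/335 H=1024/141] → run H
t=23: vr[A=4096/423 C=3072/335 E=3072/335 H=4096/423] → run C
t=24: vr[A=4096/423 C=4096/335 E=3072/335 H=4096/423] → run E
t=25: vr[A=4096/423 C=4096/335 E=4096/335 H=4096/423] → run A
t=26: vr[A=5120/423 C=4096/335 E=4096/335 H=4096/423] → run H
t=27: vr[A=5120/423 C=4096/335 E=4096/335] → run A
t=28: vr[C=4096/335 E=4096/335] → run C
t=29: vr[C=1024/67 E=4096/335] → run E
t=30: vr[C=1024/67] → run C
t=31: vr[C=6144/335] → run C
t=32: (idle)
t=33: (idle)
t=34: (idle)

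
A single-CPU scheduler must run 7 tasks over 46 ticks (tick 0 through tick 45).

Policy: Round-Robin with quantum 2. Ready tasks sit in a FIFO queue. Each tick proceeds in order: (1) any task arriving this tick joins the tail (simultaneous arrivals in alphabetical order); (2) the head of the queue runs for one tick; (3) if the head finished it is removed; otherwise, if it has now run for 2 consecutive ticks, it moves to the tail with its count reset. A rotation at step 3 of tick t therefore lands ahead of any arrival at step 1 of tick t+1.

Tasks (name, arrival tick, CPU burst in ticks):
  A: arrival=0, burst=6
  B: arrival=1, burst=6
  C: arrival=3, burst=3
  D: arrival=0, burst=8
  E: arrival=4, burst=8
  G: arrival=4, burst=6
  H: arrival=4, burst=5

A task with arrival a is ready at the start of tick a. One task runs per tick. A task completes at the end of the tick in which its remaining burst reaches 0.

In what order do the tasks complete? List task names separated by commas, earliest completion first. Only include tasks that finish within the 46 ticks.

completion order = A, C, B, D, G, H, E

t=0: queue=[A,D] q_used=0 → run A
t=1: queue=[A,D,B] q_used=1 → run A
t=2: queue=[D,B,A] q_used=0 → run D
t=3: queue=[D,B,A,C] q_used=1 → run D
t=4: queue=[B,A,C,D,E,G,H] q_used=0 → run B
t=5: queue=[B,A,C,D,E,G,H] q_used=1 → run B
t=6: queue=[A,C,D,E,G,H,B] q_used=0 → run A
t=7: queue=[A,C,D,E,G,H,B] q_used=1 → run A
t=8: queue=[C,D,E,G,H,B,A] q_used=0 → run C
t=9: queue=[C,D,E,G,H,B,A] q_used=1 → run C
t=10: queue=[D,E,G,H,B,A,C] q_used=0 → run D
t=11: queue=[D,E,G,H,B,A,C] q_used=1 → run D
t=12: queue=[E,G,H,B,A,C,D] q_used=0 → run E
t=13: queue=[E,G,H,B,A,C,D] q_used=1 → run E
t=14: queue=[G,H,B,A,C,D,E] q_used=0 → run G
t=15: queue=[G,H,B,A,C,D,E] q_used=1 → run G
t=16: queue=[H,B,A,C,D,E,G] q_used=0 → run H
t=17: queue=[H,B,A,C,D,E,G] q_used=1 → run H
t=18: queue=[B,A,C,D,E,G,H] q_used=0 → run B
t=19: queue=[B,A,C,D,E,G,H] q_used=1 → run B
t=20: queue=[A,C,D,E,G,H,B] q_used=0 → run A
t=21: queue=[A,C,D,E,G,H,B] q_used=1 → run A
t=22: queue=[C,D,E,G,H,B] q_used=0 → run C
t=23: queue=[D,E,G,H,B] q_used=0 → run D
t=24: queue=[D,E,G,H,B] q_used=1 → run D
t=25: queue=[E,G,H,B,D] q_used=0 → run E
t=26: queue=[E,G,H,B,D] q_used=1 → run E
t=27: queue=[G,H,B,D,E] q_used=0 → run G
t=28: queue=[G,H,B,D,E] q_used=1 → run G
t=29: queue=[H,B,D,E,G] q_used=0 → run H
t=30: queue=[H,B,D,E,G] q_used=1 → run H
t=31: queue=[B,D,E,G,H] q_used=0 → run B
t=32: queue=[B,D,E,G,H] q_used=1 → run B
t=33: queue=[D,E,G,H] q_used=0 → run D
t=34: queue=[D,E,G,H] q_used=1 → run D
t=35: queue=[E,G,H] q_used=0 → run E
t=36: queue=[E,G,H] q_used=1 → run E
t=37: queue=[G,H,E] q_used=0 → run G
t=38: queue=[G,H,E] q_used=1 → run G
t=39: queue=[H,E] q_used=0 → run H
t=40: queue=[E] q_used=0 → run E
t=41: queue=[E] q_used=1 → run E
t=42: (idle)
t=43: (idle)
t=44: (idle)
t=45: (idle)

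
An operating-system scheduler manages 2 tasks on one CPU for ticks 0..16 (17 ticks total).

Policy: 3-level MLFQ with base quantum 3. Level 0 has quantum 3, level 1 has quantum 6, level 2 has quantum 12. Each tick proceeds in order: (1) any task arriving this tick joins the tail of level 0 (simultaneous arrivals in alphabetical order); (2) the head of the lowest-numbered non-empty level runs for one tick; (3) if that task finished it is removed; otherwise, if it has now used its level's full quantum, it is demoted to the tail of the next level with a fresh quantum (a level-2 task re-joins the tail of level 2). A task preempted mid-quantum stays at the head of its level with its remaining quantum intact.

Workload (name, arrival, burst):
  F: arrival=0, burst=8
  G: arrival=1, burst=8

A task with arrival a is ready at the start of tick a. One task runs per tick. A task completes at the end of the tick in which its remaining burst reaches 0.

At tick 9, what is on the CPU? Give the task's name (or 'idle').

t=0: L0/L1/L2 = F/-/- → run F
t=1: L0/L1/L2 = FG/-/- → run F
t=2: L0/L1/L2 = FG/-/- → run F
t=3: L0/L1/L2 = G/F/- → run G
t=4: L0/L1/L2 = G/F/- → run G
t=5: L0/L1/L2 = G/F/- → run G
t=6: L0/L1/L2 = -/FG/- → run F
t=7: L0/L1/L2 = -/FG/- → run F
t=8: L0/L1/L2 = -/FG/- → run F
t=9: L0/L1/L2 = -/FG/- → run F
t=10: L0/L1/L2 = -/FG/- → run F
t=11: L0/L1/L2 = -/G/- → run G
t=12: L0/L1/L2 = -/G/- → run G
t=13: L0/L1/L2 = -/G/- → run G
t=14: L0/L1/L2 = -/G/- → run G
t=15: L0/L1/L2 = -/G/- → run G
t=16: (idle)

running at tick 9 = F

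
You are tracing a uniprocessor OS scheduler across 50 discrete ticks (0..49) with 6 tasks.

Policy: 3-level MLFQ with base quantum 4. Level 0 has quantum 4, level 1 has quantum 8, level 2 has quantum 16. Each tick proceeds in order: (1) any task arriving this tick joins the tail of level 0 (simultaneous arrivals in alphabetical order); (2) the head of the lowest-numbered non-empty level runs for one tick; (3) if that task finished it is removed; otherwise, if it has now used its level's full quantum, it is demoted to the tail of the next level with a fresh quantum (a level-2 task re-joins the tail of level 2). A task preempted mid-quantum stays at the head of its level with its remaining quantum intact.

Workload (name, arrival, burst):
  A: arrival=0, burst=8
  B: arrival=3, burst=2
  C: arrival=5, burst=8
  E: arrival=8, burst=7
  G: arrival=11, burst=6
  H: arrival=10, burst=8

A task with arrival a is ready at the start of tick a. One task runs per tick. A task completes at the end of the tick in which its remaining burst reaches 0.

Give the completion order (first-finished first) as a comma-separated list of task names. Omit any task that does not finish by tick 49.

t=0: L0/L1/L2 = A/-/- → run A
t=1: L0/L1/L2 = A/-/- → run A
t=2: L0/L1/L2 = A/-/- → run A
t=3: L0/L1/L2 = AB/-/- → run A
t=4: L0/L1/L2 = B/A/- → run B
t=5: L0/L1/L2 = BC/A/- → run B
t=6: L0/L1/L2 = C/A/- → run C
t=7: L0/L1/L2 = C/A/- → run C
t=8: L0/L1/L2 = CE/A/- → run C
t=9: L0/L1/L2 = CE/A/- → run C
t=10: L0/L1/L2 = EH/AC/- → run E
t=11: L0/L1/L2 = EHG/AC/- → run E
t=12: L0/L1/L2 = EHG/AC/- → run E
t=13: L0/L1/L2 = EHG/AC/- → run E
t=14: L0/L1/L2 = HG/ACE/- → run H
t=15: L0/L1/L2 = HG/ACE/- → run H
t=16: L0/L1/L2 = HG/ACE/- → run H
t=17: L0/L1/L2 = HG/ACE/- → run H
t=18: L0/L1/L2 = G/ACEH/- → run G
t=19: L0/L1/L2 = G/ACEH/- → run G
t=20: L0/L1/L2 = G/ACEH/- → run G
t=21: L0/L1/L2 = G/ACEH/- → run G
t=22: L0/L1/L2 = -/ACEHG/- → run A
t=23: L0/L1/L2 = -/ACEHG/- → run A
t=24: L0/L1/L2 = -/ACEHG/- → run A
t=25: L0/L1/L2 = -/ACEHG/- → run A
t=26: L0/L1/L2 = -/CEHG/- → run C
t=27: L0/L1/L2 = -/CEHG/- → run C
t=28: L0/L1/L2 = -/CEHG/- → run C
t=29: L0/L1/L2 = -/CEHG/- → run C
t=30: L0/L1/L2 = -/EHG/- → run E
t=31: L0/L1/L2 = -/EHG/- → run E
t=32: L0/L1/L2 = -/EHG/- → run E
t=33: L0/L1/L2 = -/HG/- → run H
t=34: L0/L1/L2 = -/HG/- → run H
t=35: L0/L1/L2 = -/HG/- → run H
t=36: L0/L1/L2 = -/HG/- → run H
t=37: L0/L1/L2 = -/G/- → run G
t=38: L0/L1/L2 = -/G/- → run G
t=39: (idle)
t=40: (idle)
t=41: (idle)
t=42: (idle)
t=43: (idle)
t=44: (idle)
t=45: (idle)
t=46: (idle)
t=47: (idle)
t=48: (idle)
t=49: (idle)

completion order = B, A, C, E, H, G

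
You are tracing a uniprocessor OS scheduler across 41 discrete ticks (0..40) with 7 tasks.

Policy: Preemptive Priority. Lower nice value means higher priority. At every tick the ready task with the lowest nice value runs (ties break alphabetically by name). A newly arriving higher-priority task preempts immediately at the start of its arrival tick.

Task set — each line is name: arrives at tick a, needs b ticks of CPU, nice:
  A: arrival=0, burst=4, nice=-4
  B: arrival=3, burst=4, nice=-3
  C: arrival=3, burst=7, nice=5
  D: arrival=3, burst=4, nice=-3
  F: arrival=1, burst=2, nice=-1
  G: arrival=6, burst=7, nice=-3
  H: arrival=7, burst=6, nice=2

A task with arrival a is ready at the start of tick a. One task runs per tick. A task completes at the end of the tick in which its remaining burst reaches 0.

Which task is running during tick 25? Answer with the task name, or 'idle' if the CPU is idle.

running at tick 25 = H

t=0: ready={A} → run A
t=1: ready={A,F} → run A
t=2: ready={A,F} → run A
t=3: ready={A,B,C,D,F} → run A
t=4: ready={B,C,D,F} → run B
t=5: ready={B,C,D,F} → run B
t=6: ready={B,C,D,F,G} → run B
t=7: ready={B,C,D,F,G,H} → run B
t=8: ready={C,D,F,G,H} → run D
t=9: ready={C,D,F,G,H} → run D
t=10: ready={C,D,F,G,H} → run D
t=11: ready={C,D,F,G,H} → run D
t=12: ready={C,F,G,H} → run G
t=13: ready={C,F,G,H} → run G
t=14: ready={C,F,G,H} → run G
t=15: ready={C,F,G,H} → run G
t=16: ready={C,F,G,H} → run G
t=17: ready={C,F,G,H} → run G
t=18: ready={C,F,G,H} → run G
t=19: ready={C,F,H} → run F
t=20: ready={C,F,H} → run F
t=21: ready={C,H} → run H
t=22: ready={C,H} → run H
t=23: ready={C,H} → run H
t=24: ready={C,H} → run H
t=25: ready={C,H} → run H
t=26: ready={C,H} → run H
t=27: ready={C} → run C
t=28: ready={C} → run C
t=29: ready={C} → run C
t=30: ready={C} → run C
t=31: ready={C} → run C
t=32: ready={C} → run C
t=33: ready={C} → run C
t=34: (idle)
t=35: (idle)
t=36: (idle)
t=37: (idle)
t=38: (idle)
t=39: (idle)
t=40: (idle)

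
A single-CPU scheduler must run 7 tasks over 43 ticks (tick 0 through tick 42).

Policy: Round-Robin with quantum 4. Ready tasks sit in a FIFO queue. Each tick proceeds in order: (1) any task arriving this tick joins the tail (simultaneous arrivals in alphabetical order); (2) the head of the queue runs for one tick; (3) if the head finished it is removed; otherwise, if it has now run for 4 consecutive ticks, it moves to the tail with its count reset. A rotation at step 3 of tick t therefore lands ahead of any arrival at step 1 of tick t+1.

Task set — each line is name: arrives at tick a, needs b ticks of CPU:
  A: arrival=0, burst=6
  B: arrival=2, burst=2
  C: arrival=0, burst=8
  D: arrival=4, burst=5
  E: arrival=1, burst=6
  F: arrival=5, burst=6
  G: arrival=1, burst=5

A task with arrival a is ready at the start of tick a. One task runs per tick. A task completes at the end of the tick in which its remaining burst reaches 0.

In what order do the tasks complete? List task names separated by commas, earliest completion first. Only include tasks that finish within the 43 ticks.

t=0: queue=[A,C] q_used=0 → run A
t=1: queue=[A,C,E,G] q_used=1 → run A
t=2: queue=[A,C,E,G,B] q_used=2 → run A
t=3: queue=[A,C,E,G,B] q_used=3 → run A
t=4: queue=[C,E,G,B,A,D] q_used=0 → run C
t=5: queue=[C,E,G,B,A,D,F] q_used=1 → run C
t=6: queue=[C,E,G,B,A,D,F] q_used=2 → run C
t=7: queue=[C,E,G,B,A,D,F] q_used=3 → run C
t=8: queue=[E,G,B,A,D,F,C] q_used=0 → run E
t=9: queue=[E,G,B,A,D,F,C] q_used=1 → run E
t=10: queue=[E,G,B,A,D,F,C] q_used=2 → run E
t=11: queue=[E,G,B,A,D,F,C] q_used=3 → run E
t=12: queue=[G,B,A,D,F,C,E] q_used=0 → run G
t=13: queue=[G,B,A,D,F,C,E] q_used=1 → run G
t=14: queue=[G,B,A,D,F,C,E] q_used=2 → run G
t=15: queue=[G,B,A,D,F,C,E] q_used=3 → run G
t=16: queue=[B,A,D,F,C,E,G] q_used=0 → run B
t=17: queue=[B,A,D,F,C,E,G] q_used=1 → run B
t=18: queue=[A,D,F,C,E,G] q_used=0 → run A
t=19: queue=[A,D,F,C,E,G] q_used=1 → run A
t=20: queue=[D,F,C,E,G] q_used=0 → run D
t=21: queue=[D,F,C,E,G] q_used=1 → run D
t=22: queue=[D,F,C,E,G] q_used=2 → run D
t=23: queue=[D,F,C,E,G] q_used=3 → run D
t=24: queue=[F,C,E,G,D] q_used=0 → run F
t=25: queue=[F,C,E,G,D] q_used=1 → run F
t=26: queue=[F,C,E,G,D] q_used=2 → run F
t=27: queue=[F,C,E,G,D] q_used=3 → run F
t=28: queue=[C,E,G,D,F] q_used=0 → run C
t=29: queue=[C,E,G,D,F] q_used=1 → run C
t=30: queue=[C,E,G,D,F] q_used=2 → run C
t=31: queue=[C,E,G,D,F] q_used=3 → run C
t=32: queue=[E,G,D,F] q_used=0 → run E
t=33: queue=[E,G,D,F] q_used=1 → run E
t=34: queue=[G,D,F] q_used=0 → run G
t=35: queue=[D,F] q_used=0 → run D
t=36: queue=[F] q_used=0 → run F
t=37: queue=[F] q_used=1 → run F
t=38: (idle)
t=39: (idle)
t=40: (idle)
t=41: (idle)
t=42: (idle)

completion order = B, A, C, E, G, D, F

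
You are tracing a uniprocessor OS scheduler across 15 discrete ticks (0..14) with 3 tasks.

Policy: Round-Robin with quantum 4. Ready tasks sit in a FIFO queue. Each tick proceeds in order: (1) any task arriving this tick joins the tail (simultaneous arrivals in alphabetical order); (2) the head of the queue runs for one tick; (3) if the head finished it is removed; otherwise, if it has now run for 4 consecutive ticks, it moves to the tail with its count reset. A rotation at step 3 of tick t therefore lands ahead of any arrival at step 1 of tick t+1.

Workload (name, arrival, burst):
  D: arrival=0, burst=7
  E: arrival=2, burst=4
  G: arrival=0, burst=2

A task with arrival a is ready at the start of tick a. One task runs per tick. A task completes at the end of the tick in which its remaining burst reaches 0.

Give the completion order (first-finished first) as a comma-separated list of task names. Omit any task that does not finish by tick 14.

t=0: queue=[D,G] q_used=0 → run D
t=1: queue=[D,G] q_used=1 → run D
t=2: queue=[D,G,E] q_used=2 → run D
t=3: queue=[D,G,E] q_used=3 → run D
t=4: queue=[G,E,D] q_used=0 → run G
t=5: queue=[G,E,D] q_used=1 → run G
t=6: queue=[E,D] q_used=0 → run E
t=7: queue=[E,D] q_used=1 → run E
t=8: queue=[E,D] q_used=2 → run E
t=9: queue=[E,D] q_used=3 → run E
t=10: queue=[D] q_used=0 → run D
t=11: queue=[D] q_used=1 → run D
t=12: queue=[D] q_used=2 → run D
t=13: (idle)
t=14: (idle)

completion order = G, E, D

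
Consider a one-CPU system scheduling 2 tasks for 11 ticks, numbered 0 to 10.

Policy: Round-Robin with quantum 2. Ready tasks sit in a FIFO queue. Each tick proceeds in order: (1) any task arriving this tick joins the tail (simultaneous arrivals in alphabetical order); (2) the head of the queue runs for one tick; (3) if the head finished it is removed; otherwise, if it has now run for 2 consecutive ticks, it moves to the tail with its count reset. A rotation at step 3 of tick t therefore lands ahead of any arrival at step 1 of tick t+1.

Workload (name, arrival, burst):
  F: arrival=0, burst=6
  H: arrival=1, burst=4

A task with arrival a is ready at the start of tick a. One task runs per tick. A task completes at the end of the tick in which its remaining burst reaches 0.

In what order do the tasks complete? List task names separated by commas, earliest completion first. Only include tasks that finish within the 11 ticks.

completion order = H, F

t=0: queue=[F] q_used=0 → run F
t=1: queue=[F,H] q_used=1 → run F
t=2: queue=[H,F] q_used=0 → run H
t=3: queue=[H,F] q_used=1 → run H
t=4: queue=[F,H] q_used=0 → run F
t=5: queue=[F,H] q_used=1 → run F
t=6: queue=[H,F] q_used=0 → run H
t=7: queue=[H,F] q_used=1 → run H
t=8: queue=[F] q_used=0 → run F
t=9: queue=[F] q_used=1 → run F
t=10: (idle)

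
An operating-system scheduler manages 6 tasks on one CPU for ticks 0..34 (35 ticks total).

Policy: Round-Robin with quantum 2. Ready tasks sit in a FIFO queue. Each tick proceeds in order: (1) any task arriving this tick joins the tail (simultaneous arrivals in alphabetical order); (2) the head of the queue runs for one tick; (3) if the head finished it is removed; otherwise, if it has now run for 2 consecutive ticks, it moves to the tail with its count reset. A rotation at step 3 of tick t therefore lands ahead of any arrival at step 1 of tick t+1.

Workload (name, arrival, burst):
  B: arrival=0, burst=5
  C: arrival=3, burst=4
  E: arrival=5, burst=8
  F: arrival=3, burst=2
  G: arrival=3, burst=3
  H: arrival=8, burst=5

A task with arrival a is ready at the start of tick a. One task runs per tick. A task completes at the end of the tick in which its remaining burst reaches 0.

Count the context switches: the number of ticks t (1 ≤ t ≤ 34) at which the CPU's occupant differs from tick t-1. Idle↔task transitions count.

t=0: queue=[B] q_used=0 → run B
t=1: queue=[B] q_used=1 → run B
t=2: queue=[B] q_used=0 → run B
t=3: queue=[B,C,F,G] q_used=1 → run B
t=4: queue=[C,F,G,B] q_used=0 → run C
t=5: queue=[C,F,G,B,E] q_used=1 → run C
t=6: queue=[F,G,B,E,C] q_used=0 → run F
t=7: queue=[F,G,B,E,C] q_used=1 → run F
t=8: queue=[G,B,E,C,H] q_used=0 → run G
t=9: queue=[G,B,E,C,H] q_used=1 → run G
t=10: queue=[B,E,C,H,G] q_used=0 → run B
t=11: queue=[E,C,H,G] q_used=0 → run E
t=12: queue=[E,C,H,G] q_used=1 → run E
t=13: queue=[C,H,G,E] q_used=0 → run C
t=14: queue=[C,H,G,E] q_used=1 → run C
t=15: queue=[H,G,E] q_used=0 → run H
t=16: queue=[H,G,E] q_used=1 → run H
t=17: queue=[G,E,H] q_used=0 → run G
t=18: queue=[E,H] q_used=0 → run E
t=19: queue=[E,H] q_used=1 → run E
t=20: queue=[H,E] q_used=0 → run H
t=21: queue=[H,E] q_used=1 → run H
t=22: queue=[E,H] q_used=0 → run E
t=23: queue=[E,H] q_used=1 → run E
t=24: queue=[H,E] q_used=0 → run H
t=25: queue=[E] q_used=0 → run E
t=26: queue=[E] q_used=1 → run E
t=27: (idle)
t=28: (idle)
t=29: (idle)
t=30: (idle)
t=31: (idle)
t=32: (idle)
t=33: (idle)
t=34: (idle)

context switches = 14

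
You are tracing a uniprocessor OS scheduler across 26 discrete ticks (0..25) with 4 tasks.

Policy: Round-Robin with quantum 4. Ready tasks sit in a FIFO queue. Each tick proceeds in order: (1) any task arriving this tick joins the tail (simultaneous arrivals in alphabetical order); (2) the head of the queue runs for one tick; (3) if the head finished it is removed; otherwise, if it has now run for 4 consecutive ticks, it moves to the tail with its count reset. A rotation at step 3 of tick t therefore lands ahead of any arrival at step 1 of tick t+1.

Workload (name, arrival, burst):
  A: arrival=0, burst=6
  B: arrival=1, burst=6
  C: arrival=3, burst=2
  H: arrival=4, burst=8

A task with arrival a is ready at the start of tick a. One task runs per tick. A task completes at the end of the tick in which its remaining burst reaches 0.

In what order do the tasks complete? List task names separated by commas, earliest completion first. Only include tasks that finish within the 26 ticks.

t=0: queue=[A] q_used=0 → run A
t=1: queue=[A,B] q_used=1 → run A
t=2: queue=[A,B] q_used=2 → run A
t=3: queue=[A,B,C] q_used=3 → run A
t=4: queue=[B,C,A,H] q_used=0 → run B
t=5: queue=[B,C,A,H] q_used=1 → run B
t=6: queue=[B,C,A,H] q_used=2 → run B
t=7: queue=[B,C,A,H] q_used=3 → run B
t=8: queue=[C,A,H,B] q_used=0 → run C
t=9: queue=[C,A,H,B] q_used=1 → run C
t=10: queue=[A,H,B] q_used=0 → run A
t=11: queue=[A,H,B] q_used=1 → run A
t=12: queue=[H,B] q_used=0 → run H
t=13: queue=[H,B] q_used=1 → run H
t=14: queue=[H,B] q_used=2 → run H
t=15: queue=[H,B] q_used=3 → run H
t=16: queue=[B,H] q_used=0 → run B
t=17: queue=[B,H] q_used=1 → run B
t=18: queue=[H] q_used=0 → run H
t=19: queue=[H] q_used=1 → run H
t=20: queue=[H] q_used=2 → run H
t=21: queue=[H] q_used=3 → run H
t=22: (idle)
t=23: (idle)
t=24: (idle)
t=25: (idle)

completion order = C, A, B, H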